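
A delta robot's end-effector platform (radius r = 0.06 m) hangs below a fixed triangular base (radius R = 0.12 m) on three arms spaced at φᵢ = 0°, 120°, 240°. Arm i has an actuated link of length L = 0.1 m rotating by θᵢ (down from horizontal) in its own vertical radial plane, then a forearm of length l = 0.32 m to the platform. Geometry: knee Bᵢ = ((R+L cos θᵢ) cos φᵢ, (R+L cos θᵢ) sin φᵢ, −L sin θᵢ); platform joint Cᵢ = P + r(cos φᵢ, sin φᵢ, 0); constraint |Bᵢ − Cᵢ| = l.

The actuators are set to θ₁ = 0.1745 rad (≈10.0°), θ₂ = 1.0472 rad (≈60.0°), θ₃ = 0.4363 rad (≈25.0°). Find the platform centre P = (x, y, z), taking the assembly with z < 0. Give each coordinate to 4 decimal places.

(0.0806, -0.0804, -0.3172)

φ1=0.0°: virtual centre (0.1585, 0.0000, -0.0174), radius l
O2 = (0.1100·cos120.0°, 0.1100·sin120.0°, -0.0866) = (-0.0550, 0.0953, -0.0866)
O3 = (0.1506·cos240.0°, 0.1506·sin240.0°, -0.0423) = (-0.0753, -0.1305, -0.0423)
subtract pairs → two planes through P
[-0.4270 0.1905 -0.1385]·P = -0.0058;  [-0.4676 -0.2609 -0.0498]·P = -0.0009
det = 0.2005;  x = 0.0085+-0.2275z,  y = -0.0116+0.2169z
sphere 1 gives Az²+Bz+C=0 with A=1.0988, B=0.0980, C=-0.0795;  B²−4AC=0.3589;  roots -0.3172, 0.2280;  negative root z = -0.3172
x = 0.0806, y = -0.0804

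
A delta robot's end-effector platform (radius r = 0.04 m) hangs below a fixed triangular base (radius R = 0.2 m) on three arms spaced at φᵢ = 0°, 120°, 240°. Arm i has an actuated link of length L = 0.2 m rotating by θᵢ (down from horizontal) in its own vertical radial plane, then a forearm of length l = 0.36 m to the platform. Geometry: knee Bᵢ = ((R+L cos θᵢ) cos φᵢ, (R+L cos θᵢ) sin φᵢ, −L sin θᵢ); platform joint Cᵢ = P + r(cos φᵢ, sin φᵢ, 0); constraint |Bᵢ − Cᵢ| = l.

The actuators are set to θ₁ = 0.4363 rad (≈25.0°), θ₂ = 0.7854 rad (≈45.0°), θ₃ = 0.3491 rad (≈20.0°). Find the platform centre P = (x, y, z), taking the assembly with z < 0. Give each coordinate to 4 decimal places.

(0.0165, -0.0442, -0.2334)

φ1=0.0°: virtual centre (0.3413, 0.0000, -0.0845), radius l
arm 2 at φ=120.0°: e+L cos θ2 = 0.3014;  centre 2 = (-0.1507, 0.2610, -0.1414)
φ3=240.0°: virtual centre (-0.1740, -0.3013, -0.0684), radius l
eliminate P² terms by subtracting sphere 1 from 2 and 3
linear system: -0.9839x+0.5221y = -0.0127−-0.1138z; -1.0305x+-0.6026y = 0.0021−0.0322z
det = 1.1310;  x = 0.0058+-0.0458z,  y = -0.0135+0.1317z
sphere 1 gives Az²+Bz+C=0 with A=1.0194, B=0.1962, C=-0.0097;  B²−4AC=0.0782;  roots -0.2334, 0.0410;  negative root z = -0.2334
x = 0.0165, y = -0.0442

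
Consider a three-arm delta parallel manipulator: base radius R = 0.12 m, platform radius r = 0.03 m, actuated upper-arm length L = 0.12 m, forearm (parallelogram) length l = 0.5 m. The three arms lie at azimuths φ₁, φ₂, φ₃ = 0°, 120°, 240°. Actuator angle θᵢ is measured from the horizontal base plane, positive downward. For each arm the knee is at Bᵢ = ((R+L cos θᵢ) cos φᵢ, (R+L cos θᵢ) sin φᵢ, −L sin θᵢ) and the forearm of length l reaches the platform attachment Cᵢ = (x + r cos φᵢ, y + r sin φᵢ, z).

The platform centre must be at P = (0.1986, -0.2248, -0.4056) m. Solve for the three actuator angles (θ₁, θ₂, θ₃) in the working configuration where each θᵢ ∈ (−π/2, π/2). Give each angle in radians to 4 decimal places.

θ₁ = -0.3486, θ₂ = 1.3967, θ₃ = 0.0878

φ1=0.0° → target in arm frame (0.1986, -0.2248)
  A cos θ + B sin θ = C:  -0.1086·cos θ + -0.4056·sin θ = 0.0365
  γ=atan2(-0.4056,-0.1086)=-1.8324;  ψ=arccos(0.0869)=1.4838;  θ1=γ+ψ≈-0.3486
rotate P by −φ2: (-0.2940, -0.0596, -0.4056)
  A=0.3840, B=-0.4056, C=(l²−L²−A²−y'²−z²)/(2L)=-0.3329
  √(A²+B²)=0.5585;  θ2 = -0.8128+2.2094 ≈ 1.3967
rotate P by −φ3: (0.0954, 0.2844, -0.4056)
  A=-0.0054, B=-0.4056, C=(l²−L²−A²−y'²−z²)/(2L)=-0.0409
  θ3 = atan2(B,A) + arccos(C/0.4056) = 0.0878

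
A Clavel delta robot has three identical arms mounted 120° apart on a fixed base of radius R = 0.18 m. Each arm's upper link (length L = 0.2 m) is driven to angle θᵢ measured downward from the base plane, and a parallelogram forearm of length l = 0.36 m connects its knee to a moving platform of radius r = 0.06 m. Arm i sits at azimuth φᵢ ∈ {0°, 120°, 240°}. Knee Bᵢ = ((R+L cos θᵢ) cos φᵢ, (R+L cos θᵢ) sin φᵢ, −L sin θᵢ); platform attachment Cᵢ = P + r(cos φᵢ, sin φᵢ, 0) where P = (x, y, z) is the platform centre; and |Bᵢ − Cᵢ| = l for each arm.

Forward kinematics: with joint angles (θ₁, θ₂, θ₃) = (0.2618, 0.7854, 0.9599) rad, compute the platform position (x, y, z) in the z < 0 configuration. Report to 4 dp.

(0.0966, 0.0281, -0.3379)

φ1=0.0°: virtual centre (0.3132, 0.0000, -0.0518), radius l
arm 2 at φ=120.0°: e+L cos θ2 = 0.2614;  S2 = (-0.1307, 0.2264, -0.1414)
φ3=240.0°: virtual centre (-0.1174, -0.2033, -0.1638), radius l
|S₂|²−|S₁|² = -0.0124;  |S₃|²−|S₁|² = -0.0188
[-0.8878 0.4528 -0.1793]·P = -0.0124;  [-0.8611 -0.4065 -0.2241]·P = -0.0188
det = 0.7508;  x = 0.0181+-0.2323z,  y = 0.0080+-0.0594z
quadratic in z: (1.0575)z²+(0.2397)z+(-0.0398)=0, √Δ=0.4750 → z ∈ {-0.3379, 0.1113}; z = -0.3379 (taking z<0)
x = 0.0966, y = 0.0281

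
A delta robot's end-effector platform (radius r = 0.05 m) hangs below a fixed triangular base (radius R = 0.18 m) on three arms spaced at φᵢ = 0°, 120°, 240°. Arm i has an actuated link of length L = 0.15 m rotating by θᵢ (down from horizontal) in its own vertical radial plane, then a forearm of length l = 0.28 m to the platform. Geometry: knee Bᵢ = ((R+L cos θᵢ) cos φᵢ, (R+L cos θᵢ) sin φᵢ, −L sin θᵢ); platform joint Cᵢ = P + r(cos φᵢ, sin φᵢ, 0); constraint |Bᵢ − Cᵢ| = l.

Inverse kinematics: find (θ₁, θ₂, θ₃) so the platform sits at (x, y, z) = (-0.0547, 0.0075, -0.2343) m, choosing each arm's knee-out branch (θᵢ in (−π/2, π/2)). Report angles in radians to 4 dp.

θ₁ = 1.0472, θ₂ = 0.5234, θ₃ = 0.6112

φ1=0.0° → target in arm frame (-0.0547, 0.0075)
  e−x'=0.1847;  (l²−L²−(e−x')²−y'²−z²)/2L = -0.1106
  γ=atan2(-0.2343,0.1847)=-0.9032;  ψ=arccos(-0.3706)=1.9504;  θ1=γ+ψ≈1.0472
arm 2 (φ=120.0°): x'=0.0338, y'=0.0436
  A cos θ + B sin θ = C:  0.0962·cos θ + -0.2343·sin θ = -0.0338
  √(A²+B²)=0.2533;  θ2 = -1.1814+1.7047 ≈ 0.5234
φ3=240.0° → target in arm frame (0.0209, -0.0511)
  e−x'=0.1091;  (l²−L²−(e−x')²−y'²−z²)/2L = -0.0451
  γ=atan2(-0.2343,0.1091)=-1.1349;  ψ=arccos(-0.1744)=1.7461;  θ3=γ+ψ≈0.6112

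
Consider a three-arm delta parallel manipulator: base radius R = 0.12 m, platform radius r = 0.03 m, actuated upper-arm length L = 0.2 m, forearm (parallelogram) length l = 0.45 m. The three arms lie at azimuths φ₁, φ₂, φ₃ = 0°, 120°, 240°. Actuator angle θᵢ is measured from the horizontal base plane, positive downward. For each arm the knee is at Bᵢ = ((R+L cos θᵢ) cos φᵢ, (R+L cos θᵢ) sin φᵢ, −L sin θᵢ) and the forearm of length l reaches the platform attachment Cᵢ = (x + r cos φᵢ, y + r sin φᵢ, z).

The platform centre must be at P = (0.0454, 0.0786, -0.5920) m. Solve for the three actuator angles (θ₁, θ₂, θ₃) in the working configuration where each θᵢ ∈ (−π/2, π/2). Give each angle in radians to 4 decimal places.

rotate P by −φ1: (0.0454, 0.0786, -0.5920)
  e−x'=0.0446;  (l²−L²−(e−x')²−y'²−z²)/2L = -0.4903
  √(A²+B²)=0.5937;  θ1 = -1.4956+2.5426 ≈ 1.0470
φ2=120.0° → target in arm frame (0.0454, -0.0786)
  e−x'=0.0446;  (l²−L²−(e−x')²−y'²−z²)/2L = -0.4903
  θ2 = atan2(B,A) + arccos(C/0.5937) = 1.0471
φ3=240.0° → target in arm frame (-0.0908, 0.0000)
  e−x'=0.1808;  (l²−L²−(e−x')²−y'²−z²)/2L = -0.5516
  γ=atan2(-0.5920,0.1808)=-1.2744;  ψ=arccos(-0.8911)=2.6707;  θ3=γ+ψ≈1.3962

θ₁ = 1.0470, θ₂ = 1.0471, θ₃ = 1.3962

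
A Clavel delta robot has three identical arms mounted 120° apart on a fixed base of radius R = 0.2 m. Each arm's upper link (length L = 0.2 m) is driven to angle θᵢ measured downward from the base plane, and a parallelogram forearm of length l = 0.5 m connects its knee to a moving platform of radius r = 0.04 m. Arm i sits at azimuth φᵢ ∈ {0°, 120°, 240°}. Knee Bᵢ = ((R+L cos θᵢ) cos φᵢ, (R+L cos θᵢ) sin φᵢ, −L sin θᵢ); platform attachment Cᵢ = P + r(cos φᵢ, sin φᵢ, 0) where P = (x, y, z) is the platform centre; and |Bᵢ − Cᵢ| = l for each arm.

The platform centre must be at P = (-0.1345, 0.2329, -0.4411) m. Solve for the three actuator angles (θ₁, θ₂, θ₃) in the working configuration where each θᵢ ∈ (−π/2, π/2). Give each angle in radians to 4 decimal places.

θ₁ = 1.2219, θ₂ = -0.2617, θ₃ = 1.2218

arm 1 (φ=0.0°): x'=-0.1345, y'=0.2329
  e−x'=0.2945;  (l²−L²−(e−x')²−y'²−z²)/2L = -0.3139
  γ=atan2(-0.4411,0.2945)=-0.9821;  ψ=arccos(-0.5918)=2.2040;  θ1=γ+ψ≈1.2219
φ2=120.0° → target in arm frame (0.2689, 0.0000)
  e−x'=-0.1089;  (l²−L²−(e−x')²−y'²−z²)/2L = 0.0089
  γ=atan2(-0.4411,-0.1089)=-1.8129;  ψ=arccos(0.0196)=1.5512;  θ2=γ+ψ≈-0.2617
φ3=240.0° → target in arm frame (-0.1344, -0.2329)
  A cos θ + B sin θ = C:  0.2944·cos θ + -0.4411·sin θ = -0.3138
  γ=atan2(-0.4411,0.2944)=-0.9822;  ψ=arccos(-0.5917)=2.2040;  θ3=γ+ψ≈1.2218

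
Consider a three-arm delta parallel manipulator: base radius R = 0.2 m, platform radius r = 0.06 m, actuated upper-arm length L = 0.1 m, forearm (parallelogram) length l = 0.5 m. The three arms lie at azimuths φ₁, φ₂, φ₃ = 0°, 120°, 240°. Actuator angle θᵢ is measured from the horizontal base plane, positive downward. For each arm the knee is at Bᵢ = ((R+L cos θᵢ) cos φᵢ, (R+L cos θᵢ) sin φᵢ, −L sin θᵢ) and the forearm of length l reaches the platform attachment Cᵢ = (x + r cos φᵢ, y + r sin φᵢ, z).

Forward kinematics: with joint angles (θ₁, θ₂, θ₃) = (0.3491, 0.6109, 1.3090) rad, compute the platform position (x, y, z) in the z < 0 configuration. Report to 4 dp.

arm 1 at φ=0.0°: ρ1 = 0.2340;  O1 = (0.2340, 0.0000, -0.0342)
O2 = (0.2219·cos120.0°, 0.2219·sin120.0°, -0.0574) = (-0.1110, 0.1922, -0.0574)
φ3=240.0°: virtual centre (-0.0829, -0.1437, -0.0966), radius l
subtract pairs → two planes through P
linear system: -0.6898x+0.3844y = -0.0034−-0.0463z; -0.6338x+-0.2873y = -0.0191−-0.1248z
det = 0.4418;  x = 0.0188+-0.1387z,  y = 0.0249+-0.1284z
sphere 1 gives Az²+Bz+C=0 with A=1.0357, B=0.1217, C=-0.2019;  B²−4AC=0.8513;  roots -0.5042, 0.3867;  negative root z = -0.5042
x = 0.0887, y = 0.0897

(0.0887, 0.0897, -0.5042)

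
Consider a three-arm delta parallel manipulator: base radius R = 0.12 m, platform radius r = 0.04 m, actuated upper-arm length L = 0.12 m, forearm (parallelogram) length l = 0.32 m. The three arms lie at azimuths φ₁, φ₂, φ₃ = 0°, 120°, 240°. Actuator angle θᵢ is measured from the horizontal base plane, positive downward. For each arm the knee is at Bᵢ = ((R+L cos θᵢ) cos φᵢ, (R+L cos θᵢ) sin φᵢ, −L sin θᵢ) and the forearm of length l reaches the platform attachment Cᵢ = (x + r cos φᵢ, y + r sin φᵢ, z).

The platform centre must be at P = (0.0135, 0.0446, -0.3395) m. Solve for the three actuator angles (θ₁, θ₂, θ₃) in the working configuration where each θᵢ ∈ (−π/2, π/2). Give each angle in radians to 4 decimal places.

rotate P by −φ1: (0.0135, 0.0446, -0.3395)
  e−x'=0.0665;  (l²−L²−(e−x')²−y'²−z²)/2L = -0.1403
  θ1 = atan2(B,A) + arccos(C/0.3460) = 0.6110
rotate P by −φ2: (0.0319, -0.0340, -0.3395)
  A=0.0481, B=-0.3395, C=(l²−L²−A²−y'²−z²)/(2L)=-0.1280
  γ=atan2(-0.3395,0.0481)=-1.4300;  ψ=arccos(-0.3734)=1.9535;  θ2=γ+ψ≈0.5235
arm 3 (φ=240.0°): x'=-0.0454, y'=-0.0106
  A cos θ + B sin θ = C:  0.1254·cos θ + -0.3395·sin θ = -0.1795
  γ=atan2(-0.3395,0.1254)=-1.2170;  ψ=arccos(-0.4961)=2.0899;  θ3=γ+ψ≈0.8729

θ₁ = 0.6110, θ₂ = 0.5235, θ₃ = 0.8729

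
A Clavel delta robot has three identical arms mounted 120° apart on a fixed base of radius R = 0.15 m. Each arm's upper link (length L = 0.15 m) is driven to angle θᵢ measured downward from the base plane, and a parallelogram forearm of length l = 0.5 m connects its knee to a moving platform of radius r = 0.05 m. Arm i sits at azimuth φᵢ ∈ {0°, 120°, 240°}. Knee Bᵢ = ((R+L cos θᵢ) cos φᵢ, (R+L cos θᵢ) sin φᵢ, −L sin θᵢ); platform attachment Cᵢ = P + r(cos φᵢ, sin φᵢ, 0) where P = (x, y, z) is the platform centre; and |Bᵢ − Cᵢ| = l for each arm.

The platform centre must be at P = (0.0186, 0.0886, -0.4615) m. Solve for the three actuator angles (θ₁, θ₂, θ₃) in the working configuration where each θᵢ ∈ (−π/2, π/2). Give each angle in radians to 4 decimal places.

θ₁ = 0.1743, θ₂ = -0.0003, θ₃ = 0.5235

φ1=0.0° → target in arm frame (0.0186, 0.0886)
  A=0.0814, B=-0.4615, C=(l²−L²−A²−y'²−z²)/(2L)=0.0001
  γ=atan2(-0.4615,0.0814)=-1.3962;  ψ=arccos(0.0003)=1.5705;  θ1=γ+ψ≈0.1743
rotate P by −φ2: (0.0674, -0.0604, -0.4615)
  A cos θ + B sin θ = C:  0.0326·cos θ + -0.4615·sin θ = 0.0327
  θ2 = atan2(B,A) + arccos(C/0.4626) = -0.0003
arm 3 (φ=240.0°): x'=-0.0860, y'=-0.0282
  A=0.1860, B=-0.4615, C=(l²−L²−A²−y'²−z²)/(2L)=-0.0696
  θ3 = atan2(B,A) + arccos(C/0.4976) = 0.5235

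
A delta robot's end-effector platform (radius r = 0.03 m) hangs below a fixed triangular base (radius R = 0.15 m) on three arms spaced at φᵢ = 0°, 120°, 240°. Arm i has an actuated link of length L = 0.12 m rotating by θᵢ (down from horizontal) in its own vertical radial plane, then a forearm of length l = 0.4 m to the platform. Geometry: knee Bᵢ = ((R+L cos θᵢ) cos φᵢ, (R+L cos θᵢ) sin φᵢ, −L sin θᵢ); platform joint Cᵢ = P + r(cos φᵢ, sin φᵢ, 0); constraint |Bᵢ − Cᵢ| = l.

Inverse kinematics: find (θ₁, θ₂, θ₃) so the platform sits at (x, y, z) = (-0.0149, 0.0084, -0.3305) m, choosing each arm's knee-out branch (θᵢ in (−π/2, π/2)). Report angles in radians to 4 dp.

θ₁ = 0.1746, θ₂ = 0.0007, θ₃ = 0.0875

rotate P by −φ1: (-0.0149, 0.0084, -0.3305)
  A cos θ + B sin θ = C:  0.1349·cos θ + -0.3305·sin θ = 0.0754
  θ1 = atan2(B,A) + arccos(C/0.3570) = 0.1746
rotate P by −φ2: (0.0147, 0.0087, -0.3305)
  e−x'=0.1053;  (l²−L²−(e−x')²−y'²−z²)/2L = 0.1050
  √(A²+B²)=0.3469;  θ2 = -1.2624+1.2631 ≈ 0.0007
arm 3 (φ=240.0°): x'=0.0002, y'=-0.0171
  A cos θ + B sin θ = C:  0.1198·cos θ + -0.3305·sin θ = 0.0905
  θ3 = atan2(B,A) + arccos(C/0.3516) = 0.0875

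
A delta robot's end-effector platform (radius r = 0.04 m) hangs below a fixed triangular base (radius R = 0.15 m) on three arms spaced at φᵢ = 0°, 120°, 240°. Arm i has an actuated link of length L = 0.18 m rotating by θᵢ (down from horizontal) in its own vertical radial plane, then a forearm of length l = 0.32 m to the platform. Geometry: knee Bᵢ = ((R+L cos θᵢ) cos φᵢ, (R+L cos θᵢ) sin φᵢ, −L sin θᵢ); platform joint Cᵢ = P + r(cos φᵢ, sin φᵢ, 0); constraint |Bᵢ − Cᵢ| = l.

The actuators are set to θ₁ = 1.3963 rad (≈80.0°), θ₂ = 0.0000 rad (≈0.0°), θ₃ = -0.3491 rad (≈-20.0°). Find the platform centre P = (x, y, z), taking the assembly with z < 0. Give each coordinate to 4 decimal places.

(-0.1779, -0.0203, -0.1662)

arm 1 at φ=0.0°: (R−r)+L cos θ1 = 0.1413;  S1 = (0.1413, 0.0000, -0.1773)
S2 = (0.2900·cos120.0°, 0.2900·sin120.0°, 0.0000) = (-0.1450, 0.2511, 0.0000)
arm 3 at φ=240.0°: (R−r)+L cos θ3 = 0.2791;  S3 = (-0.1396, -0.2417, 0.0616)
eliminate P² terms by subtracting sphere 1 from 2 and 3
plane₁₂: -0.5725x+0.5023y+0.3545z = 0.0327
det = 0.5589;  x = -0.0556+0.7360z,  y = 0.0018+0.1330z
sphere 1 gives Az²+Bz+C=0 with A=1.5594, B=0.0653, C=-0.0322;  B²−4AC=0.2053;  roots -0.1662, 0.1244;  negative root z = -0.1662
x = -0.1779, y = -0.0203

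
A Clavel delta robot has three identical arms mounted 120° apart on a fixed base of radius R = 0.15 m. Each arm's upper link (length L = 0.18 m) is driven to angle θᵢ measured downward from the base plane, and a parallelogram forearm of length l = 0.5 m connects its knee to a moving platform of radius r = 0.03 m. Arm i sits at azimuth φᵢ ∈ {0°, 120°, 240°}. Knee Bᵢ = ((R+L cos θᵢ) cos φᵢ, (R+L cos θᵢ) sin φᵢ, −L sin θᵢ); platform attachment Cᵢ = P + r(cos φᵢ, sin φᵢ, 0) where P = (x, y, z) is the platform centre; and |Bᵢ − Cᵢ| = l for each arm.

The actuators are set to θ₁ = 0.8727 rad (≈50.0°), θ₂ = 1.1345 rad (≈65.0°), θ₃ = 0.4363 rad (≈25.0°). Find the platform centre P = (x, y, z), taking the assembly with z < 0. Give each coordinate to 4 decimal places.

arm 1 at φ=0.0°: (R−r)+L cos θ1 = 0.2357;  S1 = (0.2357, 0.0000, -0.1379)
arm 2 at φ=120.0°: (R−r)+L cos θ2 = 0.1961;  S2 = (-0.0980, 0.1698, -0.1631)
S3 = (0.2831·cos240.0°, 0.2831·sin240.0°, -0.0761) = (-0.1416, -0.2452, -0.0761)
|S₂|²−|S₁|² = -0.0095;  |S₃|²−|S₁|² = 0.0114
[-0.6675 0.3396 -0.0505]·P = -0.0095;  [-0.7545 -0.4904 0.1237]·P = 0.0114
det = 0.5836;  x = 0.0014+0.0295z,  y = -0.0253+0.2067z
sphere 1 gives Az²+Bz+C=0 with A=1.0436, B=0.2515, C=-0.1754;  B²−4AC=0.7956;  roots -0.5478, 0.3069;  negative root z = -0.5478
x = -0.0148, y = -0.1386

(-0.0148, -0.1386, -0.5478)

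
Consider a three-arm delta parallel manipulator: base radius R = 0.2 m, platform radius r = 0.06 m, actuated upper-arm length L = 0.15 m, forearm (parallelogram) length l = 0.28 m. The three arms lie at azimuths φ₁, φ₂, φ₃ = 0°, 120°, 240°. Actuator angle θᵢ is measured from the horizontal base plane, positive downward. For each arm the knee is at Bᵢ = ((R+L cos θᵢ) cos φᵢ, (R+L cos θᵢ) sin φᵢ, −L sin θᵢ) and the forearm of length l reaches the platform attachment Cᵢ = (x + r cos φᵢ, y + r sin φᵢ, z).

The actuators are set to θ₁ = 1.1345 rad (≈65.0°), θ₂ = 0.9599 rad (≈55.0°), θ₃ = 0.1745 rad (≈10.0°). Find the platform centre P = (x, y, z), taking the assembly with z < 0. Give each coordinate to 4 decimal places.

arm 1 at φ=0.0°: ρ1 = 0.2034;  O1 = (0.2034, 0.0000, -0.1359)
O2 = (0.2260·cos120.0°, 0.2260·sin120.0°, -0.1229) = (-0.1130, 0.1958, -0.1229)
φ3=240.0°: virtual centre (-0.1439, -0.2492, -0.0260), radius l
eliminate P² terms by subtracting sphere 1 from 2 and 3
[-0.6328 0.3915 0.0262]·P = 0.0063;  [-0.6945 -0.4983 0.2198]·P = 0.0236
det = 0.5873;  x = -0.0211+0.1687z,  y = -0.0179+0.2059z
into |P−O₁|² = l²: 1.0709z² + 0.1887z + -0.0092 = 0;  Δ = 0.0750;  z = -0.2160 or 0.0397 → z<0 root = -0.2160
x = -0.0576, y = -0.0624

(-0.0576, -0.0624, -0.2160)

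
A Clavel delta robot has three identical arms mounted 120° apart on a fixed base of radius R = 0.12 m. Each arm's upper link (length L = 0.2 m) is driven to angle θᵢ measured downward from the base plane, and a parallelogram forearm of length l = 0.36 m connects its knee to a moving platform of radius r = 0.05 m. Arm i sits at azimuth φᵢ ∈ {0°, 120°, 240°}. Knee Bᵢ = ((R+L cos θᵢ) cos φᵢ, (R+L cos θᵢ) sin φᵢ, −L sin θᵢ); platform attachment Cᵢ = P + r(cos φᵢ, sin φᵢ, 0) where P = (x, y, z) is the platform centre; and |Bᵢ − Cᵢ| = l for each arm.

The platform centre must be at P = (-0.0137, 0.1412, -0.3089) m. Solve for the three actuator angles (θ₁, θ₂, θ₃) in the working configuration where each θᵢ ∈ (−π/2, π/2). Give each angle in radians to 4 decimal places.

rotate P by −φ1: (-0.0137, 0.1412, -0.3089)
  e−x'=0.0837;  (l²−L²−(e−x')²−y'²−z²)/2L = -0.0819
  γ=atan2(-0.3089,0.0837)=-1.3062;  ψ=arccos(-0.2559)=1.8296;  θ1=γ+ψ≈0.5234
φ2=120.0° → target in arm frame (0.1291, -0.0587)
  A=-0.0591, B=-0.3089, C=(l²−L²−A²−y'²−z²)/(2L)=-0.0319
  γ=atan2(-0.3089,-0.0591)=-1.7599;  ψ=arccos(-0.1015)=1.6724;  θ2=γ+ψ≈-0.0875
arm 3 (φ=240.0°): x'=-0.1154, y'=-0.0825
  e−x'=0.1854;  (l²−L²−(e−x')²−y'²−z²)/2L = -0.1175
  γ=atan2(-0.3089,0.1854)=-1.0302;  ψ=arccos(-0.3262)=1.9030;  θ3=γ+ψ≈0.8729

θ₁ = 0.5234, θ₂ = -0.0875, θ₃ = 0.8729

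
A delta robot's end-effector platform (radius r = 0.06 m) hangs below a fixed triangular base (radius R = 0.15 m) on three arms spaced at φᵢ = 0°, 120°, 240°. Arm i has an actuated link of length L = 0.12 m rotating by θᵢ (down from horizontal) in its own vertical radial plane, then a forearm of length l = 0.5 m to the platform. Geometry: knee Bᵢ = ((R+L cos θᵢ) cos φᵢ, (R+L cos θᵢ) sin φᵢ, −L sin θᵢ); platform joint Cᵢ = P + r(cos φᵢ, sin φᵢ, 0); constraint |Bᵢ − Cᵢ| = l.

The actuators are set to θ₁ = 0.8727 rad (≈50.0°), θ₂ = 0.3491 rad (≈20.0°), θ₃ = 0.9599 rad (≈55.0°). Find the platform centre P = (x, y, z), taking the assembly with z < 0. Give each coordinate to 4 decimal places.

arm 1 at φ=0.0°: ρ1 = 0.1671;  O1 = (0.1671, 0.0000, -0.0919)
O2 = (0.2028·cos120.0°, 0.2028·sin120.0°, -0.0410) = (-0.1014, 0.1756, -0.0410)
φ3=240.0°: virtual centre (-0.0794, -0.1376, -0.0983), radius l
subtract pairs → two planes through P
[-0.5370 0.3512 0.1018]·P = 0.0064;  [-0.4931 -0.2751 -0.0127]·P = -0.0015
Cramer: x(z) = -0.0039+0.0733z;  y(z) = 0.0124-0.1777z
into |P−O₁|² = l²: 1.0369z² + 0.1544z + -0.2122 = 0;  Δ = 0.9038;  z = -0.5329 or 0.3840 → z<0 root = -0.5329
x = -0.0429, y = 0.1070

(-0.0429, 0.1070, -0.5329)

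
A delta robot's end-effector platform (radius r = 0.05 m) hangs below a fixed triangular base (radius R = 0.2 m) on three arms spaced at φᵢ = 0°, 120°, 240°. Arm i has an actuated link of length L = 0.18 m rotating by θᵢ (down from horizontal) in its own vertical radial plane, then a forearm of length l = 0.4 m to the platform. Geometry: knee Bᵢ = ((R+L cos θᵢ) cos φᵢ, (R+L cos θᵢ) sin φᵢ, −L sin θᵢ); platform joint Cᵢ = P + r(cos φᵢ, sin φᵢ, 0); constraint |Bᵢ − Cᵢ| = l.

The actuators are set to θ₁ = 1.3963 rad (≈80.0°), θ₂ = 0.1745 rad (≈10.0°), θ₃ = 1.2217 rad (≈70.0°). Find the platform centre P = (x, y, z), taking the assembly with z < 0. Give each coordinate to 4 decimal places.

(-0.1176, 0.1415, -0.4024)

φ1=0.0°: virtual centre (0.1813, 0.0000, -0.1773), radius l
φ2=120.0°: virtual centre (-0.1636, 0.2834, -0.0313), radius l
arm 3 at φ=240.0°: (R−r)+L cos θ3 = 0.2116;  centre 3 = (-0.1058, -0.1832, -0.1691)
subtract pairs → two planes through P
plane₁₂: -0.6898x+0.5668y+0.2920z = 0.0438
det = 0.5782;  x = -0.0367+0.2010z,  y = 0.0326+-0.2706z
into |P−centre ₁|² = l²: 1.1136z² + 0.2493z + -0.0800 = 0;  Δ = 0.4186;  z = -0.4024 or 0.1786 → z<0 root = -0.4024
x = -0.1176, y = 0.1415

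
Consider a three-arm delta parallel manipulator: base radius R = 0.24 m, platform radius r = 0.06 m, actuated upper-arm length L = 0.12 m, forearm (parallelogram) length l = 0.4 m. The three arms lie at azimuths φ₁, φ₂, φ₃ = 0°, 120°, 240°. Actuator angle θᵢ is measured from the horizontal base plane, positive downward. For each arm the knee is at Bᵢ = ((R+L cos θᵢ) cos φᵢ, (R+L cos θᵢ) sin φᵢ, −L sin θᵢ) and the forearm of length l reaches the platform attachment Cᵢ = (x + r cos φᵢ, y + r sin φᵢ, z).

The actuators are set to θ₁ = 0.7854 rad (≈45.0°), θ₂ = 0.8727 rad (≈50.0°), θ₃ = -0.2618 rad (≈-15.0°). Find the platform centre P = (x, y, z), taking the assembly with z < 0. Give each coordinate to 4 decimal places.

(-0.0445, -0.0950, -0.3200)

arm 1 at φ=0.0°: e+L cos θ1 = 0.2649;  O1 = (0.2649, 0.0000, -0.0849)
O2 = (0.2571·cos120.0°, 0.2571·sin120.0°, -0.0919) = (-0.1286, 0.2227, -0.0919)
φ3=240.0°: virtual centre (-0.1480, -0.2563, 0.0311), radius l
|O₂|²−|O₁|² = -0.0028;  |O₃|²−|O₁|² = 0.0112
[-0.7868 0.4454 -0.0142]·P = -0.0028;  [-0.8256 -0.5125 0.2318]·P = 0.0112
Cramer: x(z) = -0.0046+0.1245z;  y(z) = -0.0144+0.2517z
sphere 1 gives Az²+Bz+C=0 with A=1.0789, B=0.0954, C=-0.0800;  B²−4AC=0.3543;  roots -0.3200, 0.2316;  negative root z = -0.3200
x = -0.0445, y = -0.0950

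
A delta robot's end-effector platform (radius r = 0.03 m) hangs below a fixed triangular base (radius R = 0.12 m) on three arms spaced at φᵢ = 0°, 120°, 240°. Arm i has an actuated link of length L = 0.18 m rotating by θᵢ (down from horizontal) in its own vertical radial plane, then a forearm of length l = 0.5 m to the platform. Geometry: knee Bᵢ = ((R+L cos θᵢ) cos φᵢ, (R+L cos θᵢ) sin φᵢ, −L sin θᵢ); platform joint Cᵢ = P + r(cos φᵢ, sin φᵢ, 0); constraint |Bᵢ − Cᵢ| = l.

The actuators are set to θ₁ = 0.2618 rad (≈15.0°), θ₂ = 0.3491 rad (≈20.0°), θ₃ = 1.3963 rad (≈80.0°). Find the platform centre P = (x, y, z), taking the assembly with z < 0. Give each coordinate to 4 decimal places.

(0.1538, 0.2361, -0.4734)

φ1=0.0°: virtual centre (0.2639, 0.0000, -0.0466), radius l
arm 2 at φ=120.0°: (R−r)+L cos θ2 = 0.2591;  O2 = (-0.1296, 0.2244, -0.0616)
arm 3 at φ=240.0°: (R−r)+L cos θ3 = 0.1213;  O3 = (-0.0606, -0.1050, -0.1773)
eliminate P² terms by subtracting sphere 1 from 2 and 3
plane₁₂: -0.7869x+0.4488y+-0.0300z = -0.0009
Cramer: x(z) = 0.0256-0.2707z;  y(z) = 0.0430-0.4079z
sphere 1 gives Az²+Bz+C=0 with A=1.2397, B=0.1871, C=-0.1892;  B²−4AC=0.9733;  roots -0.4734, 0.3225;  negative root z = -0.4734
x = 0.1538, y = 0.2361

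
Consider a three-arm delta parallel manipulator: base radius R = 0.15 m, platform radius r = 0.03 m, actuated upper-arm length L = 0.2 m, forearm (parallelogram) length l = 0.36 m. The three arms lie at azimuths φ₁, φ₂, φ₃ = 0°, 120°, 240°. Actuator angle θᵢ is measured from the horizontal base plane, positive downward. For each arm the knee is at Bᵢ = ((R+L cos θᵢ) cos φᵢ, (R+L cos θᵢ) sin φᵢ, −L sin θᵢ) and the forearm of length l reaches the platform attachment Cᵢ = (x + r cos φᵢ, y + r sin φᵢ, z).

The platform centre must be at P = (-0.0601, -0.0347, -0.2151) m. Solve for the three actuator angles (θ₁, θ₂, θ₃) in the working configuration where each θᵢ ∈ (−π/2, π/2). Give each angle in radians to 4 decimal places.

θ₁ = 0.6106, θ₂ = 0.2616, θ₃ = -0.1746

rotate P by −φ1: (-0.0601, -0.0347, -0.2151)
  A=0.1801, B=-0.2151, C=(l²−L²−A²−y'²−z²)/(2L)=0.0242
  θ1 = atan2(B,A) + arccos(C/0.2805) = 0.6106
φ2=120.0° → target in arm frame (0.0000, 0.0694)
  A=0.1200, B=-0.2151, C=(l²−L²−A²−y'²−z²)/(2L)=0.0603
  θ2 = atan2(B,A) + arccos(C/0.2463) = 0.2616
φ3=240.0° → target in arm frame (0.0601, -0.0347)
  A cos θ + B sin θ = C:  0.0599·cos θ + -0.2151·sin θ = 0.0964
  θ3 = atan2(B,A) + arccos(C/0.2233) = -0.1746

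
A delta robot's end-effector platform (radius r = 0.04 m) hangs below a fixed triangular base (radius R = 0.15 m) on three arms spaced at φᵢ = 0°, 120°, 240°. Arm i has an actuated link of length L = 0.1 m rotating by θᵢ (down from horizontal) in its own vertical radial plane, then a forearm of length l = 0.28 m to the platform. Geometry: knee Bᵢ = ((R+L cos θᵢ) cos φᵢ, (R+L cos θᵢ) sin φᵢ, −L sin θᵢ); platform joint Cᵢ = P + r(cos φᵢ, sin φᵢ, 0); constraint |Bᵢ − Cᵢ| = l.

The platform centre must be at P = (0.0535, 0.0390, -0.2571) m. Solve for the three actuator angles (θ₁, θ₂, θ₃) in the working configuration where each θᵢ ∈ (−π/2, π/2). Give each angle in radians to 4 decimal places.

θ₁ = 0.2622, θ₂ = 0.6111, θ₃ = 1.0476

rotate P by −φ1: (0.0535, 0.0390, -0.2571)
  A cos θ + B sin θ = C:  0.0565·cos θ + -0.2571·sin θ = -0.0121
  √(A²+B²)=0.2632;  θ1 = -1.3545+1.6167 ≈ 0.2622
φ2=120.0° → target in arm frame (0.0070, -0.0658)
  A cos θ + B sin θ = C:  0.1030·cos θ + -0.2571·sin θ = -0.0632
  √(A²+B²)=0.2770;  θ2 = -1.1898+1.8010 ≈ 0.6111
φ3=240.0° → target in arm frame (-0.0605, 0.0268)
  A=0.1705, B=-0.2571, C=(l²−L²−A²−y'²−z²)/(2L)=-0.1375
  γ=atan2(-0.2571,0.1705)=-0.9852;  ψ=arccos(-0.4457)=2.0327;  θ3=γ+ψ≈1.0476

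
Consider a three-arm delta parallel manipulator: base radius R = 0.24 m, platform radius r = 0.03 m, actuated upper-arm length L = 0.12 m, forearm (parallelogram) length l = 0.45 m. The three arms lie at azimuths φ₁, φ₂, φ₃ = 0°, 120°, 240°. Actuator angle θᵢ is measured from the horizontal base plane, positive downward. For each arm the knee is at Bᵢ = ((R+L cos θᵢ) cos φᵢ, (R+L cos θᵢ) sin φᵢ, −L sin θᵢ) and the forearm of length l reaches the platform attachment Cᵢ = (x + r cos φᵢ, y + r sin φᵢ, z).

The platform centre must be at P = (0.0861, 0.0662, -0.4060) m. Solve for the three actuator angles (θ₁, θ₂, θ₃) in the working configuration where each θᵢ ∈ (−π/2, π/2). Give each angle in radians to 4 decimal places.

θ₁ = 0.2615, θ₂ = 0.6980, θ₃ = 1.3085

φ1=0.0° → target in arm frame (0.0861, 0.0662)
  A cos θ + B sin θ = C:  0.1239·cos θ + -0.4060·sin θ = 0.0147
  γ=atan2(-0.4060,0.1239)=-1.2746;  ψ=arccos(0.0347)=1.5361;  θ1=γ+ψ≈0.2615
rotate P by −φ2: (0.0143, -0.1077, -0.4060)
  e−x'=0.1957;  (l²−L²−(e−x')²−y'²−z²)/2L = -0.1110
  θ2 = atan2(B,A) + arccos(C/0.4507) = 0.6980
arm 3 (φ=240.0°): x'=-0.1004, y'=0.0415
  A=0.3104, B=-0.4060, C=(l²−L²−A²−y'²−z²)/(2L)=-0.3116
  γ=atan2(-0.4060,0.3104)=-0.9181;  ψ=arccos(-0.6098)=2.2266;  θ3=γ+ψ≈1.3085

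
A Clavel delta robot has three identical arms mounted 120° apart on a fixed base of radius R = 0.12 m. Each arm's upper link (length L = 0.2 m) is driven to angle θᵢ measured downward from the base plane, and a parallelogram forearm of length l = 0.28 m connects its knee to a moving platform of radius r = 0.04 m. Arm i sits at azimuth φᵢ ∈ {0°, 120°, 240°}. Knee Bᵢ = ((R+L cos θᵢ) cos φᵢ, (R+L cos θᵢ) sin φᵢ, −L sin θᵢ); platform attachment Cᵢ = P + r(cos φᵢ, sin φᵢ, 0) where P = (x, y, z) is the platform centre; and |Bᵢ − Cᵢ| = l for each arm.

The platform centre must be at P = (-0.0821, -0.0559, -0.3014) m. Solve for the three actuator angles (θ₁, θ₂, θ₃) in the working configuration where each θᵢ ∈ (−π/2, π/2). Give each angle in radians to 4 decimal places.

θ₁ = 1.1343, θ₂ = 0.8726, θ₃ = 0.4365

rotate P by −φ1: (-0.0821, -0.0559, -0.3014)
  A=0.1621, B=-0.3014, C=(l²−L²−A²−y'²−z²)/(2L)=-0.2046
  θ1 = atan2(B,A) + arccos(C/0.3422) = 1.1343
φ2=120.0° → target in arm frame (-0.0074, 0.0991)
  e−x'=0.0874;  (l²−L²−(e−x')²−y'²−z²)/2L = -0.1747
  θ2 = atan2(B,A) + arccos(C/0.3138) = 0.8726
rotate P by −φ3: (0.0895, -0.0432, -0.3014)
  A=-0.0095, B=-0.3014, C=(l²−L²−A²−y'²−z²)/(2L)=-0.1360
  √(A²+B²)=0.3015;  θ3 = -1.6022+2.0386 ≈ 0.4365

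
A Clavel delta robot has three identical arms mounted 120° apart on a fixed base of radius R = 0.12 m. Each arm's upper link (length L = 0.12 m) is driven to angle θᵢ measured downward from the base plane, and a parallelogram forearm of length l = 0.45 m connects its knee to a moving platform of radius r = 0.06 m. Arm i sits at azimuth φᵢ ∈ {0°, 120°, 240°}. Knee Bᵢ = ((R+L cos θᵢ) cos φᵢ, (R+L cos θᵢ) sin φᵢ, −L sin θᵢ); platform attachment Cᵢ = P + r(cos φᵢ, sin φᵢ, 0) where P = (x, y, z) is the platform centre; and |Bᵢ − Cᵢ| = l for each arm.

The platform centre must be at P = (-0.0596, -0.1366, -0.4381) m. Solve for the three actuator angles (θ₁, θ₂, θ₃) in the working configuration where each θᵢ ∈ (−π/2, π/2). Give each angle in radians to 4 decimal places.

rotate P by −φ1: (-0.0596, -0.1366, -0.4381)
  e−x'=0.1196;  (l²−L²−(e−x')²−y'²−z²)/2L = -0.1533
  γ=atan2(-0.4381,0.1196)=-1.3043;  ψ=arccos(-0.3376)=1.9152;  θ1=γ+ψ≈0.6109
φ2=120.0° → target in arm frame (-0.0885, 0.1199)
  e−x'=0.1485;  (l²−L²−(e−x')²−y'²−z²)/2L = -0.1678
  √(A²+B²)=0.4626;  θ2 = -1.2440+1.9419 ≈ 0.6979
arm 3 (φ=240.0°): x'=0.1481, y'=0.0167
  e−x'=-0.0881;  (l²−L²−(e−x')²−y'²−z²)/2L = -0.0495
  √(A²+B²)=0.4469;  θ3 = -1.7692+1.6817 ≈ -0.0875

θ₁ = 0.6109, θ₂ = 0.6979, θ₃ = -0.0875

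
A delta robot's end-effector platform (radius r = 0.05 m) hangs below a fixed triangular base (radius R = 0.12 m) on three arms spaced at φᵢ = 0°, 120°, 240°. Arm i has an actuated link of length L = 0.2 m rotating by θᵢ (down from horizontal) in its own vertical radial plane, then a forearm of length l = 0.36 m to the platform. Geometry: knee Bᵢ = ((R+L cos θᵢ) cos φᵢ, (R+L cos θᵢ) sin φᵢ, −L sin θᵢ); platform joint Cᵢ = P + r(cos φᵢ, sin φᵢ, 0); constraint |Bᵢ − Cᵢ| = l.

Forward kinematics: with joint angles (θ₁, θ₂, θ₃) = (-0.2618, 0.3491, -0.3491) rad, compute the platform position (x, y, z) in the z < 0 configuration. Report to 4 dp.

(0.0292, -0.0655, -0.2138)

S1 = (0.2632·cos0.0°, 0.2632·sin0.0°, 0.0518) = (0.2632, 0.0000, 0.0518)
arm 2 at φ=120.0°: ρ2 = 0.2579;  S2 = (-0.1290, 0.2234, -0.0684)
arm 3 at φ=240.0°: ρ3 = 0.2579;  S3 = (-0.1290, -0.2234, 0.0684)
subtract pairs → two planes through P
linear system: -0.7843x+0.4468y = -0.0007−-0.2403z; -0.7843x+-0.4468y = -0.0007−0.0333z
Cramer: x(z) = 0.0009-0.1320z;  y(z) = 0.0000+0.3063z
quadratic in z: (1.1112)z²+(-0.0343)z+(-0.0581)=0, √Δ=0.5095 → z ∈ {-0.2138, 0.2447}; z = -0.2138 (taking z<0)
x = 0.0292, y = -0.0655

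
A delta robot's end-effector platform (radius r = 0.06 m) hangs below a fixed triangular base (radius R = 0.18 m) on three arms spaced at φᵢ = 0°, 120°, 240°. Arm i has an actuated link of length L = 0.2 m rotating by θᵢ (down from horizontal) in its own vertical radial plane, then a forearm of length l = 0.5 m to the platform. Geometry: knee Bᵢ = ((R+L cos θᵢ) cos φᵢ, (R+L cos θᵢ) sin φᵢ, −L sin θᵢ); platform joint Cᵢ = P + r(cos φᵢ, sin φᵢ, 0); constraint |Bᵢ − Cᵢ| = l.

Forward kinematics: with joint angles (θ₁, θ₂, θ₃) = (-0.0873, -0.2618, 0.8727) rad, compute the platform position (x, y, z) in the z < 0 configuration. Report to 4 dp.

φ1=0.0°: virtual centre (0.3192, 0.0000, 0.0174), radius l
φ2=120.0°: virtual centre (-0.1566, 0.2712, 0.0518), radius l
arm 3 at φ=240.0°: ρ3 = 0.2486;  O3 = (-0.1243, -0.2153, -0.1532)
|O₂|²−|O₁|² = -0.0015;  |O₃|²−|O₁|² = -0.0170
linear system: -0.9517x+0.5425y = -0.0015−0.0687z; -0.8870x+-0.4305y = -0.0170−-0.3413z
det = 0.8909;  x = 0.0110+-0.1746z,  y = 0.0167+-0.4330z
sphere 1 gives Az²+Bz+C=0 with A=1.2179, B=0.0583, C=-0.1544;  B²−4AC=0.7557;  roots -0.3808, 0.3329;  negative root z = -0.3808
x = 0.0775, y = 0.1816

(0.0775, 0.1816, -0.3808)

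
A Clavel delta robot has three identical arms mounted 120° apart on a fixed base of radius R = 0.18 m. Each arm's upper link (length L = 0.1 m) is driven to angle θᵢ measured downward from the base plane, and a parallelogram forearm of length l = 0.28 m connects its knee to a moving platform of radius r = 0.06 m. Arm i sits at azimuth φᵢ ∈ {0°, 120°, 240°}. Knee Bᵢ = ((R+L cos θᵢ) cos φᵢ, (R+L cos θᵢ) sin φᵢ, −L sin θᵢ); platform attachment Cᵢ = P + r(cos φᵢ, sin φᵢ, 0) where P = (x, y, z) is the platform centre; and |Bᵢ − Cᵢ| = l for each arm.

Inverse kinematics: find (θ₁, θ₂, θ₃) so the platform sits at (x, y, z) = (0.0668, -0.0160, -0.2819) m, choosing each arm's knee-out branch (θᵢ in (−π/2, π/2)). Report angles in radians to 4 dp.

θ₁ = 0.4358, θ₂ = 1.2215, θ₃ = 1.0473

arm 1 (φ=0.0°): x'=0.0668, y'=-0.0160
  A cos θ + B sin θ = C:  0.0532·cos θ + -0.2819·sin θ = -0.0708
  γ=atan2(-0.2819,0.0532)=-1.3843;  ψ=arccos(-0.2467)=1.8201;  θ1=γ+ψ≈0.4358
rotate P by −φ2: (-0.0473, -0.0499, -0.2819)
  A cos θ + B sin θ = C:  0.1673·cos θ + -0.2819·sin θ = -0.2076
  γ=atan2(-0.2819,0.1673)=-1.0353;  ψ=arccos(-0.6335)=2.2568;  θ2=γ+ψ≈1.2215
rotate P by −φ3: (-0.0195, 0.0659, -0.2819)
  e−x'=0.1395;  (l²−L²−(e−x')²−y'²−z²)/2L = -0.1744
  θ3 = atan2(B,A) + arccos(C/0.3145) = 1.0473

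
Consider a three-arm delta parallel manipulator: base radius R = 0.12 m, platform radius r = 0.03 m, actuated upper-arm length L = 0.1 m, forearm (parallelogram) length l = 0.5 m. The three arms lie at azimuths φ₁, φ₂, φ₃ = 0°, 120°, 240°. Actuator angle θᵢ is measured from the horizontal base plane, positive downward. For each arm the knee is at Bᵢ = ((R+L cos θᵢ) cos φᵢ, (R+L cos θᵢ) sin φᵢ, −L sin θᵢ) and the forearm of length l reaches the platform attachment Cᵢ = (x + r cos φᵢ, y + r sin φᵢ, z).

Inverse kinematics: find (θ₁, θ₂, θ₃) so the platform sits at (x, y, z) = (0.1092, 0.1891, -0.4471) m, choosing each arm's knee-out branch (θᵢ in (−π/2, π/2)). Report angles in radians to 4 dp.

rotate P by −φ1: (0.1092, 0.1891, -0.4471)
  e−x'=-0.0192;  (l²−L²−(e−x')²−y'²−z²)/2L = 0.0199
  √(A²+B²)=0.4475;  θ1 = -1.6137+1.5264 ≈ -0.0873
φ2=120.0° → target in arm frame (0.1092, -0.1891)
  A=-0.0192, B=-0.4471, C=(l²−L²−A²−y'²−z²)/(2L)=0.0198
  √(A²+B²)=0.4475;  θ2 = -1.6136+1.5264 ≈ -0.0872
φ3=240.0° → target in arm frame (-0.2184, 0.0000)
  A cos θ + B sin θ = C:  0.3084·cos θ + -0.4471·sin θ = -0.2749
  γ=atan2(-0.4471,0.3084)=-0.9670;  ψ=arccos(-0.5062)=2.1016;  θ3=γ+ψ≈1.1346

θ₁ = -0.0873, θ₂ = -0.0872, θ₃ = 1.1346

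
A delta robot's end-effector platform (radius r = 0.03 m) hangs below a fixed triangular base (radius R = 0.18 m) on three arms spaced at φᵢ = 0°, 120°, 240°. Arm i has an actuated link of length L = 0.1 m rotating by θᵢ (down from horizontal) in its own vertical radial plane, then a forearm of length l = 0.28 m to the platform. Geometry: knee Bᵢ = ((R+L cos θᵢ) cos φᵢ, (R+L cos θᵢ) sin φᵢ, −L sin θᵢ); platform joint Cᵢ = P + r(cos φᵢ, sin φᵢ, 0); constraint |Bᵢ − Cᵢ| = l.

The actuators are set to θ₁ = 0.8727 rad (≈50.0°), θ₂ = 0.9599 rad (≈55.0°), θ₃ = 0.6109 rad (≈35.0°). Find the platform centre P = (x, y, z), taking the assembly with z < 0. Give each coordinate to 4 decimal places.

(-0.0069, -0.0254, -0.2464)

S1 = (0.2143·cos0.0°, 0.2143·sin0.0°, -0.0766) = (0.2143, 0.0000, -0.0766)
arm 2 at φ=120.0°: e+L cos θ2 = 0.2074;  S2 = (-0.1037, 0.1796, -0.0819)
S3 = (0.2319·cos240.0°, 0.2319·sin240.0°, -0.0574) = (-0.1160, -0.2008, -0.0574)
|S₂|²−|S₁|² = -0.0021;  |S₃|²−|S₁|² = 0.0053
plane₁₂: -0.6359x+0.3592y+-0.0106z = -0.0021
det = 0.4926;  x = -0.0022+0.0194z,  y = -0.0096+0.0639z
sphere 1 gives Az²+Bz+C=0 with A=1.0045, B=0.1436, C=-0.0256;  B²−4AC=0.1234;  roots -0.2464, 0.1034;  negative root z = -0.2464
x = -0.0069, y = -0.0254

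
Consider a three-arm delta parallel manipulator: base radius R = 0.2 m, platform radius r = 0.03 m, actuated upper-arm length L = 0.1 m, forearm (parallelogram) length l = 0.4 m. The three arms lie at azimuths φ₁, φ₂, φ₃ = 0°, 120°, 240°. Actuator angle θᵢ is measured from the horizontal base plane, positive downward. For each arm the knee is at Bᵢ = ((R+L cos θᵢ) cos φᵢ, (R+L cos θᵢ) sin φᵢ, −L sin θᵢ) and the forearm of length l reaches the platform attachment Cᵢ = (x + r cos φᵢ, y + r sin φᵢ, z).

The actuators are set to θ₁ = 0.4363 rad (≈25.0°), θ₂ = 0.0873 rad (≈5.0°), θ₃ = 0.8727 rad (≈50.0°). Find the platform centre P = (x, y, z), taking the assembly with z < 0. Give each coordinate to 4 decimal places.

(0.0069, 0.0676, -0.3440)

arm 1 at φ=0.0°: e+L cos θ1 = 0.2606;  centre 1 = (0.2606, 0.0000, -0.0423)
arm 2 at φ=120.0°: e+L cos θ2 = 0.2696;  centre 2 = (-0.1348, 0.2335, -0.0087)
φ3=240.0°: virtual centre (-0.1171, -0.2029, -0.0766), radius l
eliminate P² terms by subtracting sphere 1 from 2 and 3
plane₁₂: -0.7909x+0.4670y+0.0671z = 0.0031
Cramer: x(z) = 0.0044-0.0072z;  y(z) = 0.0139-0.1559z
sphere 1 gives Az²+Bz+C=0 with A=1.0243, B=0.0839, C=-0.0923;  B²−4AC=0.3854;  roots -0.3440, 0.2621;  negative root z = -0.3440
x = 0.0069, y = 0.0676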